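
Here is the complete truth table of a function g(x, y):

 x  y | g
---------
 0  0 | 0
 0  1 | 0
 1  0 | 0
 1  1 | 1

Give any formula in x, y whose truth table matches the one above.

The output is 1 only when every input is 1 — the AND of all inputs.

g(x, y) = x and y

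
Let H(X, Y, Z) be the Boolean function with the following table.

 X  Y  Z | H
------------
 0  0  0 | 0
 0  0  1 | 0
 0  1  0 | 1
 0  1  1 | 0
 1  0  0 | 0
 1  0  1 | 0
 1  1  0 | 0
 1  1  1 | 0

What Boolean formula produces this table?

Only row (0,1,0) gives 1. That row's minterm ¬X·Y·¬Z is H directly.

H(X, Y, Z) = (not X and Y) and not Z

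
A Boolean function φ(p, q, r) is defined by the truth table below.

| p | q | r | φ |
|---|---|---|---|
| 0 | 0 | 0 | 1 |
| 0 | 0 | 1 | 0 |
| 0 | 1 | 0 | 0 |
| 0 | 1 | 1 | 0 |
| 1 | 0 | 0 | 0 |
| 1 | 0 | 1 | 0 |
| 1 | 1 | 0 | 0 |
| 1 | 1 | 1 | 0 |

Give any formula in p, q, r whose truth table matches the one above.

The output is 1 only when every input is 0 — NOR of all inputs.

φ(p, q, r) = not ((p or q) or r)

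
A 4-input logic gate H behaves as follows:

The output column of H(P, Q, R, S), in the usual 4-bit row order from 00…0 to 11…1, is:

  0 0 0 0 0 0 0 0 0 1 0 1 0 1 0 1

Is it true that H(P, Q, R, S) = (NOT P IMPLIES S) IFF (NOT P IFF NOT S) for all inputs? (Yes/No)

Yes

Check the formula against H row by row:
  P=0, Q=0, R=0, S=0: formula gives 0, H = 0 ✓
  P=0, Q=0, R=0, S=1: formula gives 0, H = 0 ✓
  P=0, Q=0, R=1, S=0: formula gives 0, H = 0 ✓
  P=0, Q=0, R=1, S=1: formula gives 0, H = 0 ✓
  … (the remaining 12 rows also agree.)
All 16 rows match — the expression computes H exactly.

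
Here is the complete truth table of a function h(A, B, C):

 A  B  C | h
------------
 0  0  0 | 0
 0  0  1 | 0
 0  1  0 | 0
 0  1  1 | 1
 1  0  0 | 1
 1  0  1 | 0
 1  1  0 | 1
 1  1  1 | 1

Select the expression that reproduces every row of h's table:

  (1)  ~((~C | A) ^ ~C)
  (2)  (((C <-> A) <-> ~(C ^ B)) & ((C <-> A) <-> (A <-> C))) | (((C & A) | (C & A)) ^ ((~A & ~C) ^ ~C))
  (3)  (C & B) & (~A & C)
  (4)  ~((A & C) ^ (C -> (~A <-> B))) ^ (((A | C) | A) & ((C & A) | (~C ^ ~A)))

4

(1): at (0,0,0) it gives 1, but h = 0 — eliminated.
(2): at (0,0,0) it gives 1, but h = 0 — eliminated.
(3): at (1,0,0) it gives 0, but h = 1 — eliminated.
That leaves (4). Evaluating it on every row reproduces the table of h exactly.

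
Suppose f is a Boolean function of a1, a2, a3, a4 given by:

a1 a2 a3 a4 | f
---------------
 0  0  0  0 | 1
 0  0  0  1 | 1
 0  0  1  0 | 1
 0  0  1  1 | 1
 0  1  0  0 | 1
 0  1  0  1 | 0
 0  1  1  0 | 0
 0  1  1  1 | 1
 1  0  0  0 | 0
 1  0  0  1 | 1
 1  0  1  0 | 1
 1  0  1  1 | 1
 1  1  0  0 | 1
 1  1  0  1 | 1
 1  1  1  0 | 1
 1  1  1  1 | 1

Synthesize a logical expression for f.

There are just 3 zero rows: (0,1,0,1), (0,1,1,0), (1,0,0,0). Their minterms are ¬a1·a2·¬a3·a4, ¬a1·a2·a3·¬a4, a1·¬a2·¬a3·¬a4; the OR of those covers precisely the 0-outputs, and negating it yields f.

f(a1, a2, a3, a4) = ~(((((~a1 & a2) & ~a3) & a4) | (((~a1 & a2) & a3) & ~a4)) | (((a1 & ~a2) & ~a3) & ~a4))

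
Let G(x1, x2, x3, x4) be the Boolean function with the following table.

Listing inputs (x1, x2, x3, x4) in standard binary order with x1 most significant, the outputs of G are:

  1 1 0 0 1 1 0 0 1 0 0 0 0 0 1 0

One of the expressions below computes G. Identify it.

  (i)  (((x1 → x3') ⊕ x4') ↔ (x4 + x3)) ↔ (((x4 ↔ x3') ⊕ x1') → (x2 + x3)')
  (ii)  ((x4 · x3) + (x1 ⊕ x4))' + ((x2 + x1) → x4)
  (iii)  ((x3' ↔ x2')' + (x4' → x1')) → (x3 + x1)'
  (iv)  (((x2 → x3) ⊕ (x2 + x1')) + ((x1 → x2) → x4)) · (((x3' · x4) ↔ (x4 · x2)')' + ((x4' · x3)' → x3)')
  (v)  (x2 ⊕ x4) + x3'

iii

(i) fails at (0,1,0,0): the formula yields 0, G is 1.
(ii) fails at (0,0,1,0): the formula yields 1, G is 0.
(iv) fails at (0,0,0,0): the formula yields 0, G is 1.
(v) fails at (0,0,1,1): the formula yields 1, G is 0.
(iii) is the remaining candidate, and it agrees with G on all 16 inputs.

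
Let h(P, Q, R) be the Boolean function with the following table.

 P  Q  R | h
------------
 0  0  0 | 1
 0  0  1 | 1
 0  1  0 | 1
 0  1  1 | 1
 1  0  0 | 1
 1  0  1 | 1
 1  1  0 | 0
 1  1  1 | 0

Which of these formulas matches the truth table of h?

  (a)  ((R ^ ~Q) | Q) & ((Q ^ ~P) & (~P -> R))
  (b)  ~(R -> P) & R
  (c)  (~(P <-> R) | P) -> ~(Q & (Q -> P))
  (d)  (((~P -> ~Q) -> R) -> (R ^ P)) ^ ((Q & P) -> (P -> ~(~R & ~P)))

(a): at (0,0,0) it gives 0, but h = 1 — eliminated.
(b): at (0,0,0) it gives 0, but h = 1 — eliminated.
(d): at (0,0,0) it gives 0, but h = 1 — eliminated.
(c) is the remaining candidate, and it agrees with h on all 8 inputs.

c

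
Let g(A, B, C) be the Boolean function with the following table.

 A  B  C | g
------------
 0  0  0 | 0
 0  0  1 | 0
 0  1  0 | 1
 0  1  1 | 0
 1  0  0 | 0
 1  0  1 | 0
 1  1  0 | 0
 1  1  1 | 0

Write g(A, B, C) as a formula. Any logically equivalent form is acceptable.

g is 1 on exactly one input, (0,1,0), whose minterm is ¬A·B·¬C. So g is just that conjunction.

g(A, B, C) = (~A & B) & ~C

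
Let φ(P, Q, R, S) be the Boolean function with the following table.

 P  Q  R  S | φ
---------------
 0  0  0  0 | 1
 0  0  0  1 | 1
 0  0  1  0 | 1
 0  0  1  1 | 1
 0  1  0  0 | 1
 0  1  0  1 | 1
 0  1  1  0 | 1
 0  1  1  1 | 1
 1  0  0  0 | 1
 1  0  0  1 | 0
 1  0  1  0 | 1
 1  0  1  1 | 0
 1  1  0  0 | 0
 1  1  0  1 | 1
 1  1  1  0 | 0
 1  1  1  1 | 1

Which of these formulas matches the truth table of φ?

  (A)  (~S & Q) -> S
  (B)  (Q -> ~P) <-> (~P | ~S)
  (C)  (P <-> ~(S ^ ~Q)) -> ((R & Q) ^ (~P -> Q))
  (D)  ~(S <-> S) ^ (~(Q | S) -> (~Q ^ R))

(A): at (0,1,0,0) it gives 0, but φ = 1 — eliminated.
(C): at (0,0,0,0) it gives 0, but φ = 1 — eliminated.
(D): at (0,0,1,0) it gives 0, but φ = 1 — eliminated.
That leaves (B). Evaluating it on every row reproduces the table of φ exactly.

B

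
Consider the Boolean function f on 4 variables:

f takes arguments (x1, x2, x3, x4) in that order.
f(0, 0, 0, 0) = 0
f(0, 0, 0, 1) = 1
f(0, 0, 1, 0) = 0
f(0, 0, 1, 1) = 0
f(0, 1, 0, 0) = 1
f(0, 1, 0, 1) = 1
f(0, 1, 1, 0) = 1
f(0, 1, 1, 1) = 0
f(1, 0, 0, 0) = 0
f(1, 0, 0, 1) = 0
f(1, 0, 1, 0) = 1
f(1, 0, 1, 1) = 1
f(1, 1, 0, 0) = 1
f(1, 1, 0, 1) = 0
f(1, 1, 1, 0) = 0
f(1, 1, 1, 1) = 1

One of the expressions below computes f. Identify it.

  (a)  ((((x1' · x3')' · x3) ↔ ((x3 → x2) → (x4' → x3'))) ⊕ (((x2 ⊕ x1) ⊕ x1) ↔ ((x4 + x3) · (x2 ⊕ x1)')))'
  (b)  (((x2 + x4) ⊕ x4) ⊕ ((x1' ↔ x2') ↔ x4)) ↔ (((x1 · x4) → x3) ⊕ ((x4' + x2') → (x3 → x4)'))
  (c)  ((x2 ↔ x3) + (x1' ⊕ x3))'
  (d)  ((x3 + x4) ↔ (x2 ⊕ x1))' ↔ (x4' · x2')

(b): at (0,0,1,0) it gives 1, but f = 0 — eliminated.
(c): at (0,0,0,1) it gives 0, but f = 1 — eliminated.
(d): at (0,0,0,1) it gives 0, but f = 1 — eliminated.
(a) is the remaining candidate, and it agrees with f on all 16 inputs.

a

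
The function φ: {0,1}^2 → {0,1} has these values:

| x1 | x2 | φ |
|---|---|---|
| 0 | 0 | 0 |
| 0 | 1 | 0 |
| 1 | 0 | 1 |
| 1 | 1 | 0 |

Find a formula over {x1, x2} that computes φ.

φ is 1 on exactly one input, (1,0), whose minterm is x1·¬x2. So φ is just that conjunction.

φ(x1, x2) = x1 · x2'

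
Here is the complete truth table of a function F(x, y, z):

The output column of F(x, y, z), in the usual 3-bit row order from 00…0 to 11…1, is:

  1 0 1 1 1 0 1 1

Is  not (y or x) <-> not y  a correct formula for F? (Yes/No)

No

Check the formula against F row by row:
  x=0, y=0, z=0: formula gives 1, F = 1 ✓
  x=0, y=0, z=1: formula gives 1, but F = 0 ✗
A single disagreement suffices: at (0,0,1) they differ, so the formula does not compute F.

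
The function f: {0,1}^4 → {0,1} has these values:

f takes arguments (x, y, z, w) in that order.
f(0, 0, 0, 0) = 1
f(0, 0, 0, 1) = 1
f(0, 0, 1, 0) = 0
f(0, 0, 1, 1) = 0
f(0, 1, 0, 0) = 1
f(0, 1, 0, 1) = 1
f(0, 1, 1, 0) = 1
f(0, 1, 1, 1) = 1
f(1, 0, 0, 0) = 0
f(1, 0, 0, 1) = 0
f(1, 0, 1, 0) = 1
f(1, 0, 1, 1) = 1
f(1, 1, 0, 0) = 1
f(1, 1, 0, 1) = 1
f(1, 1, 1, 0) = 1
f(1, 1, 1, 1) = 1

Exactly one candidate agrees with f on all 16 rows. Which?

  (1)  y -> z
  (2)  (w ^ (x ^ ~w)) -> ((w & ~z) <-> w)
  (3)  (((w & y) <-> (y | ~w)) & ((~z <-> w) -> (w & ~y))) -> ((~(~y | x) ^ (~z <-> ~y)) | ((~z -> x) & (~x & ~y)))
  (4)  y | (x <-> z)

(1): at (0,0,1,0) it gives 1, but f = 0 — eliminated.
(2): at (0,0,1,0) it gives 1, but f = 0 — eliminated.
(3): at (0,0,1,0) it gives 1, but f = 0 — eliminated.
That leaves (4). Evaluating it on every row reproduces the table of f exactly.

4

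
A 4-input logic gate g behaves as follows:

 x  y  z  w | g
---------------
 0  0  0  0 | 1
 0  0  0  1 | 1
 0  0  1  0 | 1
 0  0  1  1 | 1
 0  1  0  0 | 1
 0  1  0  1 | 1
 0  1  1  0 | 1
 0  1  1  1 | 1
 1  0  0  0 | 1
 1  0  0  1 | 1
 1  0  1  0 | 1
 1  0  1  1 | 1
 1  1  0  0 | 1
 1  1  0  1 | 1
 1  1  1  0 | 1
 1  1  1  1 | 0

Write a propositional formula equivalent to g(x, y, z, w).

The output is 0 only when every input is 1 — NAND of all inputs.

g(x, y, z, w) = not (((x and y) and z) and w)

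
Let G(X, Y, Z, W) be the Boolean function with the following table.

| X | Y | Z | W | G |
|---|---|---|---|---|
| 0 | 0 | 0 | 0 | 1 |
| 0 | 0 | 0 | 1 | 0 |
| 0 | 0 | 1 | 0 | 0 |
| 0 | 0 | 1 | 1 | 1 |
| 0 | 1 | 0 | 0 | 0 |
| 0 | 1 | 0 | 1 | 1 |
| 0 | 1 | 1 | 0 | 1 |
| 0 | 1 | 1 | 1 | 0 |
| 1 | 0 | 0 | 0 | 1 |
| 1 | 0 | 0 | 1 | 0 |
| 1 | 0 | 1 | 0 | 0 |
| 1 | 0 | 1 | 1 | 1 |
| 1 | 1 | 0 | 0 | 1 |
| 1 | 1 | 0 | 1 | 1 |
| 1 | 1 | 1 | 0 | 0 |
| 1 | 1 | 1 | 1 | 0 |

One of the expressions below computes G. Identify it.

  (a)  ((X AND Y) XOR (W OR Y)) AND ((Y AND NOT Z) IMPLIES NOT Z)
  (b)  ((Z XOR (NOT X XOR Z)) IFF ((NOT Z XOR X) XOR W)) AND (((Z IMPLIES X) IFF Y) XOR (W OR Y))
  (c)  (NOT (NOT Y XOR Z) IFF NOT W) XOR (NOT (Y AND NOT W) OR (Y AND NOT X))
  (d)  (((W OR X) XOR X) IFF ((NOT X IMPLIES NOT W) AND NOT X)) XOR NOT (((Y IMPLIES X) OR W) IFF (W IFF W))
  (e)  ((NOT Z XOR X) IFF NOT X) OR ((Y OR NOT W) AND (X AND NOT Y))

(a) fails at (0,0,0,0): the formula yields 0, G is 1.
(b) fails at (0,0,0,0): the formula yields 0, G is 1.
(d) fails at (0,0,0,0): the formula yields 0, G is 1.
(e) fails at (0,0,0,1): the formula yields 1, G is 0.
(c) is the remaining candidate, and it agrees with G on all 16 inputs.

c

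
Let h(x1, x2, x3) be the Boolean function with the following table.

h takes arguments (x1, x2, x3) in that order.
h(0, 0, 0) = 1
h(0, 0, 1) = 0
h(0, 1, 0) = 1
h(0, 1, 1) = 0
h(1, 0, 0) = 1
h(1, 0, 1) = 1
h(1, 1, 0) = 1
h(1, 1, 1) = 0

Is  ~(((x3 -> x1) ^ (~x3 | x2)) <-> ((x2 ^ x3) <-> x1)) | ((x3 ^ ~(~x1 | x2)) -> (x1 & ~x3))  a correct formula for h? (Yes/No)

Check the formula against h row by row:
  x1=0, x2=0, x3=0: formula gives 1, h = 1 ✓
  x1=0, x2=0, x3=1: formula gives 0, h = 0 ✓
  x1=0, x2=1, x3=0: formula gives 1, h = 1 ✓
  x1=0, x2=1, x3=1: formula gives 0, h = 0 ✓
  x1=1, x2=0, x3=0: formula gives 1, h = 1 ✓
  …and likewise for the remaining 3 rows.
All 8 rows match — the expression computes h exactly.

Yes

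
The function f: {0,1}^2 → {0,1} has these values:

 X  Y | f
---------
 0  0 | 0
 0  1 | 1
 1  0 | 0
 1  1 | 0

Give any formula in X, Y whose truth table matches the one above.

1 only at (0,1): NOT X AND Y.

f(X, Y) = X' · Y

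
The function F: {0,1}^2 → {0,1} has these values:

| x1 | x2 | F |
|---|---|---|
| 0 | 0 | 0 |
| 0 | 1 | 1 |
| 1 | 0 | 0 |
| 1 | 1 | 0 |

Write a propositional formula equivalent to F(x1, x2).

F(x1, x2) = x1' · x2

1 only at (0,1): NOT x1 AND x2.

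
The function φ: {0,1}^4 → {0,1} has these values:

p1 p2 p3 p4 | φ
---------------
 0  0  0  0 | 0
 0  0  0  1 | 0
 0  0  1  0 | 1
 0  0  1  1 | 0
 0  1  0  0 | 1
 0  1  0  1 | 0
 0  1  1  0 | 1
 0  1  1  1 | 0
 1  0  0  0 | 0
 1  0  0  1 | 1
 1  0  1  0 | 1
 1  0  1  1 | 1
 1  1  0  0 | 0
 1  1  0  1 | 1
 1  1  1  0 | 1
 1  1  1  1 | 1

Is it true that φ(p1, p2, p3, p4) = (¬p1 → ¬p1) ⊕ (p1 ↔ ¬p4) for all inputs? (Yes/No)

No

Test each input against both φ and the formula:
  p1=0, p2=0, p3=0, p4=0: formula gives 1, but φ = 0 ✗
A single disagreement suffices: at (0,0,0,0) they differ, so the formula does not compute φ.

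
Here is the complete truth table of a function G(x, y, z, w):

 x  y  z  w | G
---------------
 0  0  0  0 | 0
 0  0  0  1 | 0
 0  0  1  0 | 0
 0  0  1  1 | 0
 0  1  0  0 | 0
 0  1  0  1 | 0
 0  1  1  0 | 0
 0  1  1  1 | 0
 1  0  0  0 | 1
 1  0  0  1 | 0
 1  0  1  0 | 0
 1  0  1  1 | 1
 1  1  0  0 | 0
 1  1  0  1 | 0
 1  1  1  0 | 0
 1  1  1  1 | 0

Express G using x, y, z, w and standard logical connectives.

The 1-rows are (1,0,0,0), (1,0,1,1). Each contributes one minterm — x·¬y·¬z·¬w; x·¬y·z·w — and their disjunction is a sum-of-products form of G.

G(x, y, z, w) = (((x ∧ ¬y) ∧ ¬z) ∧ ¬w) ∨ (((x ∧ ¬y) ∧ z) ∧ w)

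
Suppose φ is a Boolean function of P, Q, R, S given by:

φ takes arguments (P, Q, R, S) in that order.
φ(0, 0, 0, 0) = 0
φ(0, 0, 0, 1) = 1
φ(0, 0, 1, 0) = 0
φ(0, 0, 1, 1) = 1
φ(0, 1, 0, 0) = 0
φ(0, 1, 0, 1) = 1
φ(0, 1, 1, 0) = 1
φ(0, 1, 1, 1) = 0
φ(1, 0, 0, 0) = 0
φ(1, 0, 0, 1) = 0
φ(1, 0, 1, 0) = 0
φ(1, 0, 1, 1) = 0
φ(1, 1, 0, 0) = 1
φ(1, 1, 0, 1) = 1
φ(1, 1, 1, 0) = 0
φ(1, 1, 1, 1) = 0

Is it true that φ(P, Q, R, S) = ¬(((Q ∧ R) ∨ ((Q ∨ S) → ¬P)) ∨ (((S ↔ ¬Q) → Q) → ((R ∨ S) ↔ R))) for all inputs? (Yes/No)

No

Check the formula against φ row by row:
  P=0, Q=0, R=0, S=0: formula gives 0, φ = 0 ✓
  P=0, Q=0, R=0, S=1: formula gives 0, but φ = 1 ✗
A single disagreement suffices: at (0,0,0,1) they differ, so the formula does not compute φ.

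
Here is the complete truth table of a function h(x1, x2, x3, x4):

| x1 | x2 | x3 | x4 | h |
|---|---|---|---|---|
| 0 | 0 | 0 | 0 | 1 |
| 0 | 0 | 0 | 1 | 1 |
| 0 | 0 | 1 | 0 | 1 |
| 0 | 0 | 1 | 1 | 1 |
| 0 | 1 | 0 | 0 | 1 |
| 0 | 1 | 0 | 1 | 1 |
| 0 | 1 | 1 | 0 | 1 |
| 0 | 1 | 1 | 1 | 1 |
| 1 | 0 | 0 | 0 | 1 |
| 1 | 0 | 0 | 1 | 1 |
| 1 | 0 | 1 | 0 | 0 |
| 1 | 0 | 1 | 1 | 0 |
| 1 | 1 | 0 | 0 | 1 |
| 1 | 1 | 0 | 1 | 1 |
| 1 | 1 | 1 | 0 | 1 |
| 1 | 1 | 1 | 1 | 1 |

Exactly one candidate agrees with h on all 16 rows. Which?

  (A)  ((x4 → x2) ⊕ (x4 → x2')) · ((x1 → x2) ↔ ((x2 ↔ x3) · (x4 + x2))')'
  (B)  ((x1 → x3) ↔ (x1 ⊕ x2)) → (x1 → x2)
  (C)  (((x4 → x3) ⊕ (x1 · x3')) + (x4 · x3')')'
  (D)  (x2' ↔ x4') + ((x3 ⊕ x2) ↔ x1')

B

(A): at (0,0,0,0) it gives 0, but h = 1 — eliminated.
(C): at (0,0,0,0) it gives 0, but h = 1 — eliminated.
(D): at (0,0,0,1) it gives 0, but h = 1 — eliminated.
That leaves (B). Evaluating it on every row reproduces the table of h exactly.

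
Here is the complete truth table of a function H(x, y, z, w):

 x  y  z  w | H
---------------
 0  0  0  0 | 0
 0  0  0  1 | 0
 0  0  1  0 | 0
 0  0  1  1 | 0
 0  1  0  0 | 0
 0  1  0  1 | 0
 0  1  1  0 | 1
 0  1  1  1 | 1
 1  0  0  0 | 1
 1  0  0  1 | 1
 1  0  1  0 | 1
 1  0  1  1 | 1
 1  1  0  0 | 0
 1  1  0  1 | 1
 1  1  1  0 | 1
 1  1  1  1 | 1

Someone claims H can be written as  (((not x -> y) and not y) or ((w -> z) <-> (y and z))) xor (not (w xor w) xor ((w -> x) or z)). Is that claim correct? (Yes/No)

Evaluate (((not x -> y) and not y) or ((w -> z) <-> (y and z))) xor (not (w xor w) xor ((w -> x) or z)) on each row and compare to H:
  x=0, y=0, z=0, w=0: formula gives 0, H = 0 ✓
  x=0, y=0, z=0, w=1: formula gives 0, H = 0 ✓
  x=0, y=0, z=1, w=0: formula gives 0, H = 0 ✓
  x=0, y=0, z=1, w=1: formula gives 0, H = 0 ✓
  …and likewise for the remaining 12 rows.
All 16 rows match — the expression computes H exactly.

Yes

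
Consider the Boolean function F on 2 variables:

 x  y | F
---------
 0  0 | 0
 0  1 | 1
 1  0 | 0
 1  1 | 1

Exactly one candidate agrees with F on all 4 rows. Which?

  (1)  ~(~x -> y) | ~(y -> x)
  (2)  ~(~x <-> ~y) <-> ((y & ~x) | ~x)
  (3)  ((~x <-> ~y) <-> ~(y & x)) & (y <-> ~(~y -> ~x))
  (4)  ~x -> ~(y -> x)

2

(1) fails at (0,0): the formula yields 1, F is 0.
(3) fails at (0,0): the formula yields 1, F is 0.
(4) fails at (1,0): the formula yields 1, F is 0.
That leaves (2). Evaluating it on every row reproduces the table of F exactly.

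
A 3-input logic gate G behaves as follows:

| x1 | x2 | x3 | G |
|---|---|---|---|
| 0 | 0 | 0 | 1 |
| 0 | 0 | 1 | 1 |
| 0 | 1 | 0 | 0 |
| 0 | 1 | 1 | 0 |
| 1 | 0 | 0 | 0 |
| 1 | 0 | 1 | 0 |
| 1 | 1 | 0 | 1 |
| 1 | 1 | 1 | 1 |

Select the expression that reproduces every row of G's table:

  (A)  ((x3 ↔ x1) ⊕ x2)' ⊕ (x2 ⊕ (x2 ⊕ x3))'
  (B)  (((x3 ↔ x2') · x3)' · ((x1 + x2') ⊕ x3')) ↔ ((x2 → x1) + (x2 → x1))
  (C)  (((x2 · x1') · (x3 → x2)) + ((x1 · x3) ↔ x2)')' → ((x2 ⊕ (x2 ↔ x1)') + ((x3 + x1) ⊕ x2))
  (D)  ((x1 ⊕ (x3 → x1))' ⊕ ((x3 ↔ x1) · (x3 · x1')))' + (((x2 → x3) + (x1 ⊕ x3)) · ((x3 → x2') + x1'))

(B) fails at (0,0,0): the formula yields 0, G is 1.
(C) fails at (0,0,0): the formula yields 0, G is 1.
(D) fails at (0,1,0): the formula yields 1, G is 0.
(A) is the remaining candidate, and it agrees with G on all 8 inputs.

A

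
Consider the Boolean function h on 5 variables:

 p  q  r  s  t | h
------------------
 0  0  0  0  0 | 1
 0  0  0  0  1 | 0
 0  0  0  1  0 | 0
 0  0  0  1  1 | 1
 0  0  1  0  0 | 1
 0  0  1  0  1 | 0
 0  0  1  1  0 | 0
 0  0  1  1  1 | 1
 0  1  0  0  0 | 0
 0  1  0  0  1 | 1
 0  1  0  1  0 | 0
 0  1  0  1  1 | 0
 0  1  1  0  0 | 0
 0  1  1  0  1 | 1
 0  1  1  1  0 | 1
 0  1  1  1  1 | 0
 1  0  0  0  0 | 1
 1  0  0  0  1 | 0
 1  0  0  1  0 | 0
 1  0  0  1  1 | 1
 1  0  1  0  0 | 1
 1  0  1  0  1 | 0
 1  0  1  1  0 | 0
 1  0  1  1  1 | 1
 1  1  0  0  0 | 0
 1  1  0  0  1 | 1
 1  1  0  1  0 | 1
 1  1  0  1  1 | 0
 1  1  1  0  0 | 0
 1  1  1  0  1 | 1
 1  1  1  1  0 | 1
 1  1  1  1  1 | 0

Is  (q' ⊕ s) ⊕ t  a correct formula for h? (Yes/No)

No

Evaluate (q' ⊕ s) ⊕ t on each row and compare to h:
  p=0, q=0, r=0, s=0, t=0: formula gives 1, h = 1 ✓
  p=0, q=0, r=0, s=0, t=1: formula gives 0, h = 0 ✓
  p=0, q=0, r=0, s=1, t=0: formula gives 0, h = 0 ✓
  p=0, q=0, r=0, s=1, t=1: formula gives 1, h = 1 ✓
  …
  p=0, q=1, r=0, s=1, t=0: formula gives 1, but h = 0 ✗
Row (0,1,0,1,0) is a counterexample, so the formula is not equivalent to h.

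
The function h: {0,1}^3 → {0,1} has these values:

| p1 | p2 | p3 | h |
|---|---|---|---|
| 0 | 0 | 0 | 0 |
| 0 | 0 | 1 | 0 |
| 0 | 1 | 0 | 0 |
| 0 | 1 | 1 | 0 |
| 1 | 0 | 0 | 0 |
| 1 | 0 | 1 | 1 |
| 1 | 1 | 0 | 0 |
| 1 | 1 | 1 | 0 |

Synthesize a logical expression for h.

h(p1, p2, p3) = (p1 and not p2) and p3

h is 1 on exactly one input, (1,0,1), whose minterm is p1·¬p2·p3. So h is just that conjunction.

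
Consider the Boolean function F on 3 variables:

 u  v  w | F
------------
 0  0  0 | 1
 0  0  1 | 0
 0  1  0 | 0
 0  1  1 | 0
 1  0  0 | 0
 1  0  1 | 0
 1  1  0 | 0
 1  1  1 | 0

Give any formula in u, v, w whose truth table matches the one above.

F(u, v, w) = ~((u | v) | w)

The output is 1 only when every input is 0 — NOR of all inputs.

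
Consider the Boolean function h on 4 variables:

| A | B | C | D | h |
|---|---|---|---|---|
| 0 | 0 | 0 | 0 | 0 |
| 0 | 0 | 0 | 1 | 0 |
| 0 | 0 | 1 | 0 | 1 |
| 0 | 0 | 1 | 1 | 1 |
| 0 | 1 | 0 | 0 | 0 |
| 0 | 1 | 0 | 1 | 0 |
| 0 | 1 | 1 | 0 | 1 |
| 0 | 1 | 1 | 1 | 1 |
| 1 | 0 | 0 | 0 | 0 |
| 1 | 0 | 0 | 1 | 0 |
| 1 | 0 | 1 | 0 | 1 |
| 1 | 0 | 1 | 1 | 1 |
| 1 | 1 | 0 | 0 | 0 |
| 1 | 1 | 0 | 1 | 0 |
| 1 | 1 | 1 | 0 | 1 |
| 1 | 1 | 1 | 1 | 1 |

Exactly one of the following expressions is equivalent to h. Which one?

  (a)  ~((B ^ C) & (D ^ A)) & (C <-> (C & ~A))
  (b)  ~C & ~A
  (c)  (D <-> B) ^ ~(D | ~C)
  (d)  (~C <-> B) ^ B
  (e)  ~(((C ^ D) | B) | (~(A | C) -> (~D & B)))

d

(a): at (0,0,0,0) it gives 1, but h = 0 — eliminated.
(b): at (0,0,0,0) it gives 1, but h = 0 — eliminated.
(c): at (0,0,0,0) it gives 1, but h = 0 — eliminated.
(e): at (0,0,0,0) it gives 1, but h = 0 — eliminated.
That leaves (d). Evaluating it on every row reproduces the table of h exactly.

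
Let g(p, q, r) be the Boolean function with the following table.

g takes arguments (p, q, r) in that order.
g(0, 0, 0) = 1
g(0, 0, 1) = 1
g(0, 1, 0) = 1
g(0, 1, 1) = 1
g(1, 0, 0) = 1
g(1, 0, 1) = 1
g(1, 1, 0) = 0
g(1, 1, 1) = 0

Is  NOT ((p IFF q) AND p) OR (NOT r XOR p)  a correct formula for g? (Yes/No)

Test each input against both g and the formula:
  p=0, q=0, r=0: formula gives 1, g = 1 ✓
  p=0, q=0, r=1: formula gives 1, g = 1 ✓
  p=0, q=1, r=0: formula gives 1, g = 1 ✓
  p=0, q=1, r=1: formula gives 1, g = 1 ✓
  p=1, q=0, r=0: formula gives 1, g = 1 ✓
  …
  p=1, q=1, r=1: formula gives 1, but g = 0 ✗
Since they disagree at (1,1,1), the expression is not a correct formula for g.

No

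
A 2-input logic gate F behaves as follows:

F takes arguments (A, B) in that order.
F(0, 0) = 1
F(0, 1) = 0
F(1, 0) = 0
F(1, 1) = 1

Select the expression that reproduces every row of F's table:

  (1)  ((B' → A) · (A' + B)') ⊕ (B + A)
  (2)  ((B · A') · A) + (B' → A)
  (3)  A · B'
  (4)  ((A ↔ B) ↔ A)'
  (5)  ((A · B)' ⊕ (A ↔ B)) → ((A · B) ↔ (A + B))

(1) fails at (0,0): the formula yields 0, F is 1.
(2) fails at (0,0): the formula yields 0, F is 1.
(3) fails at (0,0): the formula yields 0, F is 1.
(4) fails at (1,0): the formula yields 1, F is 0.
That leaves (5). Evaluating it on every row reproduces the table of F exactly.

5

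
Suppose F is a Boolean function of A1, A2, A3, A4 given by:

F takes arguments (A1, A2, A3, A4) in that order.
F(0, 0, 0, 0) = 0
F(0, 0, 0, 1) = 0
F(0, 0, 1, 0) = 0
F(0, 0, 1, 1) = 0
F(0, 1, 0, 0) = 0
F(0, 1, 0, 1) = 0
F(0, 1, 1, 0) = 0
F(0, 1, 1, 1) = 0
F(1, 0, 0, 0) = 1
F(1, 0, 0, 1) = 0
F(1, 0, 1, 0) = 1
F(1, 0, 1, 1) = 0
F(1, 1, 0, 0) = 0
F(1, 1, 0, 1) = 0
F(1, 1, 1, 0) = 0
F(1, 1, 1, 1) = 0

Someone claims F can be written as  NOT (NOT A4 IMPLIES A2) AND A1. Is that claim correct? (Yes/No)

Yes

Check the formula against F row by row:
  A1=0, A2=0, A3=0, A4=0: formula gives 0, F = 0 ✓
  A1=0, A2=0, A3=0, A4=1: formula gives 0, F = 0 ✓
  A1=0, A2=0, A3=1, A4=0: formula gives 0, F = 0 ✓
  A1=0, A2=0, A3=1, A4=1: formula gives 0, F = 0 ✓
  …and likewise for the remaining 12 rows.
Every row agrees, so the formula is equivalent.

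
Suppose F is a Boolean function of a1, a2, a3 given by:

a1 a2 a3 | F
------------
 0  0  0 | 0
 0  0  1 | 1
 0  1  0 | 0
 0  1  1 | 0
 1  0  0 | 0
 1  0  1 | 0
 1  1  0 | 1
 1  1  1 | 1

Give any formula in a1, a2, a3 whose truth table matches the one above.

F=1 on 3 inputs: (0,0,1), (1,1,0), (1,1,1). Reading each as a conjunction of literals (¬a1·¬a2·a3, a1·a2·¬a3, a1·a2·a3) and taking the OR gives the canonical DNF.

F(a1, a2, a3) = (((not a1 and not a2) and a3) or ((a1 and a2) and not a3)) or ((a1 and a2) and a3)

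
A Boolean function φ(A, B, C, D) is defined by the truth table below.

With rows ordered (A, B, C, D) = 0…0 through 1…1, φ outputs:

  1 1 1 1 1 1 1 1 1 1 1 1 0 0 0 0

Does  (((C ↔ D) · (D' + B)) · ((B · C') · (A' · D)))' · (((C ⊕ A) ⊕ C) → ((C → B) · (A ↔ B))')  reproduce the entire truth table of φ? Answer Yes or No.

Yes

Test each input against both φ and the formula:
  A=0, B=0, C=0, D=0: formula gives 1, φ = 1 ✓
  A=0, B=0, C=0, D=1: formula gives 1, φ = 1 ✓
  A=0, B=0, C=1, D=0: formula gives 1, φ = 1 ✓
  A=0, B=0, C=1, D=1: formula gives 1, φ = 1 ✓
  …and likewise for the remaining 12 rows.
All 16 rows match — the expression computes φ exactly.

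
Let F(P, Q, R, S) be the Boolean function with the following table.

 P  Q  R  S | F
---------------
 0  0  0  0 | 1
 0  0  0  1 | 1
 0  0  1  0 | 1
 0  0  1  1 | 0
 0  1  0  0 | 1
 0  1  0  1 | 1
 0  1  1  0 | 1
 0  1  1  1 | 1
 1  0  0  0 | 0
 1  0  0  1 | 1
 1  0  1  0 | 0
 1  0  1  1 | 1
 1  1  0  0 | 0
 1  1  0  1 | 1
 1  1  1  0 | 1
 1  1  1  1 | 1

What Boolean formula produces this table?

There are just 4 zero rows: (0,0,1,1), (1,0,0,0), (1,0,1,0), (1,1,0,0). Their minterms are ¬P·¬Q·R·S, P·¬Q·¬R·¬S, P·¬Q·R·¬S, P·Q·¬R·¬S; the OR of those covers precisely the 0-outputs, and negating it yields F.

F(P, Q, R, S) = ¬((((((¬P ∧ ¬Q) ∧ R) ∧ S) ∨ (((P ∧ ¬Q) ∧ ¬R) ∧ ¬S)) ∨ (((P ∧ ¬Q) ∧ R) ∧ ¬S)) ∨ (((P ∧ Q) ∧ ¬R) ∧ ¬S))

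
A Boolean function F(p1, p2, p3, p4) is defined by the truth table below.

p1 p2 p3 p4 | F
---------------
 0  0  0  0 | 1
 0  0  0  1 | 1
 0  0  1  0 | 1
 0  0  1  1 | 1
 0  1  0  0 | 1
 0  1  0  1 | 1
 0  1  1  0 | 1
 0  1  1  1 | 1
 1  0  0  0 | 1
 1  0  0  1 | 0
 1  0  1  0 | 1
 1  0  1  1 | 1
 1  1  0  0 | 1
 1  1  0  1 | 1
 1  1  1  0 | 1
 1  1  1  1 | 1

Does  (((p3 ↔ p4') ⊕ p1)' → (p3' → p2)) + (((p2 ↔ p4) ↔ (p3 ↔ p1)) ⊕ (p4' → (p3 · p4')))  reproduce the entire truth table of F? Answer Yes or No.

Check the formula against F row by row:
  p1=0, p2=0, p3=0, p4=0: formula gives 1, F = 1 ✓
  p1=0, p2=0, p3=0, p4=1: formula gives 1, F = 1 ✓
  p1=0, p2=0, p3=1, p4=0: formula gives 1, F = 1 ✓
  p1=0, p2=0, p3=1, p4=1: formula gives 1, F = 1 ✓
  … (the remaining 12 rows also agree.)
Every row agrees, so the formula is equivalent.

Yes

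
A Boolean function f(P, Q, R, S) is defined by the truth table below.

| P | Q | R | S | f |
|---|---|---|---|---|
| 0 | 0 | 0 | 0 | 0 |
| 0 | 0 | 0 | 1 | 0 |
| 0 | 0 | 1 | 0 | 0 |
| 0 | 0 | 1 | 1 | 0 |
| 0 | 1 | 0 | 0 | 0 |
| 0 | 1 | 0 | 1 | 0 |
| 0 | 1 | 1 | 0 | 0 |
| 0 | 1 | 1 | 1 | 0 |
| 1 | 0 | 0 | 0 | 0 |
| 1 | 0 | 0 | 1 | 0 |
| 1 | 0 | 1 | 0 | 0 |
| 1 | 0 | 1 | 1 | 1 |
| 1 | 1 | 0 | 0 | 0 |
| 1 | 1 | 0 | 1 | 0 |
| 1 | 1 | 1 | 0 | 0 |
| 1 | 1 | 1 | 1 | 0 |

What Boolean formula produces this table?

f(P, Q, R, S) = ((P AND NOT Q) AND R) AND S

Only row (1,0,1,1) gives 1. That row's minterm P·¬Q·R·S is f directly.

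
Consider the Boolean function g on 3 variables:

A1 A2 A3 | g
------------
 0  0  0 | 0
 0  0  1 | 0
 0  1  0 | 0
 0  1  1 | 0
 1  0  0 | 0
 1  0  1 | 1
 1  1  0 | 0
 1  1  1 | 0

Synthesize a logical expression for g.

Only row (1,0,1) gives 1. That row's minterm A1·¬A2·A3 is g directly.

g(A1, A2, A3) = (A1 · A2') · A3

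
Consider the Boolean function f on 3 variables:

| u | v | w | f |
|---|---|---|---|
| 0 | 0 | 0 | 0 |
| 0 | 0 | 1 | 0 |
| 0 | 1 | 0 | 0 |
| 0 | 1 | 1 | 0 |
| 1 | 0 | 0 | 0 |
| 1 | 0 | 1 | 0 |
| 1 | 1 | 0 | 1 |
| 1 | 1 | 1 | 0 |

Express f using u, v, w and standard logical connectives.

f(u, v, w) = (u ∧ v) ∧ ¬w

f is 1 on exactly one input, (1,1,0), whose minterm is u·v·¬w. So f is just that conjunction.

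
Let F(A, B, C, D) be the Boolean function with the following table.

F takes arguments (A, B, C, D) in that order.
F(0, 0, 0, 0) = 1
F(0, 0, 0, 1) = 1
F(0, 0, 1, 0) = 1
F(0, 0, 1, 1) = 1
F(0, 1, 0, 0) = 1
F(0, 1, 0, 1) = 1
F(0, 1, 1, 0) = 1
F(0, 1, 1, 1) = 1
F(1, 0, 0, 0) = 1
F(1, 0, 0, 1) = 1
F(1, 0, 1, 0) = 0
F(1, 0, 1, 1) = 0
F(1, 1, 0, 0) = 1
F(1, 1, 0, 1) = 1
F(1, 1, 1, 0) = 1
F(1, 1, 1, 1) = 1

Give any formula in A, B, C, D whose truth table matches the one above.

F is 0 on only 2 rows — (1,0,1,0), (1,0,1,1). Writing each as a minterm (A·¬B·C·¬D, A·¬B·C·D) and OR-ing them characterizes exactly where F=0, so F is the negation of that disjunction.

F(A, B, C, D) = NOT ((((A AND NOT B) AND C) AND NOT D) OR (((A AND NOT B) AND C) AND D))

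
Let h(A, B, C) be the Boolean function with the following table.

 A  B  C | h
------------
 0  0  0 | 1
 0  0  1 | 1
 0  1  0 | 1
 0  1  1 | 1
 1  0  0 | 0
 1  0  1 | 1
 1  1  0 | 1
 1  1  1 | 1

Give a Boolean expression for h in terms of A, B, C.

Only row (1,0,0) gives 0. So h is 1 everywhere except there — the complement of the minterm A·¬B·¬C.

h(A, B, C) = ~((A & ~B) & ~C)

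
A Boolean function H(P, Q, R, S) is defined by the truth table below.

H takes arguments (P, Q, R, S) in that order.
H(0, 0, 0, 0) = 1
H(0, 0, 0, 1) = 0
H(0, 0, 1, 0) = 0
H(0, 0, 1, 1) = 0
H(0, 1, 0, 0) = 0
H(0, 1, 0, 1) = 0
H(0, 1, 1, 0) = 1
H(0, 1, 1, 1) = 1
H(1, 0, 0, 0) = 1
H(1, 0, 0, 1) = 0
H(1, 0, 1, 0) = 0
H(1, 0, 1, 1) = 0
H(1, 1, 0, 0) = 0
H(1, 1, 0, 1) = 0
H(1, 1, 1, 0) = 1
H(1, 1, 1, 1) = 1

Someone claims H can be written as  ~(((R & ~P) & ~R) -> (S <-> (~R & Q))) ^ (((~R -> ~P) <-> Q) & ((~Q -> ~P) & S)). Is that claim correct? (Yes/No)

No

Check the formula against H row by row:
  P=0, Q=0, R=0, S=0: formula gives 0, but H = 1 ✗
Since they disagree at (0,0,0,0), the expression is not a correct formula for H.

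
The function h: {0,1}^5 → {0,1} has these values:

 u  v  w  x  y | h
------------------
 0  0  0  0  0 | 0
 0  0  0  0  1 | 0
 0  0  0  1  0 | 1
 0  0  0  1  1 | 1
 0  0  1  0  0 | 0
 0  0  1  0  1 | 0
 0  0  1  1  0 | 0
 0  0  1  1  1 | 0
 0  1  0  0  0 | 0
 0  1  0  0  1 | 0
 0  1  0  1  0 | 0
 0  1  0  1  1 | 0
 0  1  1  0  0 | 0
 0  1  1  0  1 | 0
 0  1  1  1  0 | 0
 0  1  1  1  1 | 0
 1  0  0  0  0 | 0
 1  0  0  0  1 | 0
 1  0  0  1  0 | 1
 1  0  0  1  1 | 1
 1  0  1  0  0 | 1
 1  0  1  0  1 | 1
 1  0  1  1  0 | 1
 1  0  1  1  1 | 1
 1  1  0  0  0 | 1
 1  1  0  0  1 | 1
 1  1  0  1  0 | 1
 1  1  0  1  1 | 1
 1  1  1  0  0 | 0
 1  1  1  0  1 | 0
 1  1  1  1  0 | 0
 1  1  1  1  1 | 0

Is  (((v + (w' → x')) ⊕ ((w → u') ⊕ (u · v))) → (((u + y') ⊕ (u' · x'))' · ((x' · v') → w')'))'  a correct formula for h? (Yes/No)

Yes

Check the formula against h row by row:
  u=0, v=0, w=0, x=0, y=0: formula gives 0, h = 0 ✓
  u=0, v=0, w=0, x=0, y=1: formula gives 0, h = 0 ✓
  u=0, v=0, w=0, x=1, y=0: formula gives 1, h = 1 ✓
  u=0, v=0, w=0, x=1, y=1: formula gives 1, h = 1 ✓
  … (the remaining 28 rows also agree.)
No disagreement on any input; they are logically equivalent.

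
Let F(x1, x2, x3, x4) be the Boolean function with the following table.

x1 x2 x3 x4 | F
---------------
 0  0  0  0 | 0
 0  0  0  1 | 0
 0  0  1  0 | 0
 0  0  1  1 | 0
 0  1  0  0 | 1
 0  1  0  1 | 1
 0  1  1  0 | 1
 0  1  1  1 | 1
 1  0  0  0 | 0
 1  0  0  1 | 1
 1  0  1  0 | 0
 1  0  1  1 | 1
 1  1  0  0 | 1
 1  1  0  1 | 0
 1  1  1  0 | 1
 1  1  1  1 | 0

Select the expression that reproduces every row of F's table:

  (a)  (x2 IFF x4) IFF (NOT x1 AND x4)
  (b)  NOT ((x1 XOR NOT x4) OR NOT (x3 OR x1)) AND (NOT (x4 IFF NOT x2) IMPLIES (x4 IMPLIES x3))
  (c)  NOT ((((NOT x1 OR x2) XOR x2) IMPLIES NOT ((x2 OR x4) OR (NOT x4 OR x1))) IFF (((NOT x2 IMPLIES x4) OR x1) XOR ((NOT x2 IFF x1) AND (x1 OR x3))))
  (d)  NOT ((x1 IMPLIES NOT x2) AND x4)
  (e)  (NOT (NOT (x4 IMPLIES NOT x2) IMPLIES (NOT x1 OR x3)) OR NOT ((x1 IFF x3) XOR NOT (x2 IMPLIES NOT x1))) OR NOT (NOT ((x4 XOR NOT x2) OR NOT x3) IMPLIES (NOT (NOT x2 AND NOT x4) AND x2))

a

(b): at (0,0,1,1) it gives 1, but F = 0 — eliminated.
(c): at (0,0,0,1) it gives 1, but F = 0 — eliminated.
(d): at (0,0,0,0) it gives 1, but F = 0 — eliminated.
(e): at (0,0,1,0) it gives 1, but F = 0 — eliminated.
That leaves (a). Evaluating it on every row reproduces the table of F exactly.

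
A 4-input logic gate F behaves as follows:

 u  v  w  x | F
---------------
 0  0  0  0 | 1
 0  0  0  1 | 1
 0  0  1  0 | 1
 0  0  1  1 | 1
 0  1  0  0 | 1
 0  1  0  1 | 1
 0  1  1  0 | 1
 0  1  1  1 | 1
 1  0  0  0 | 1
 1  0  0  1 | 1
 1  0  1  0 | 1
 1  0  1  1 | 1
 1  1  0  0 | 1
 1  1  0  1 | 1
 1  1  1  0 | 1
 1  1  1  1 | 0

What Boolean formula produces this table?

The output is 0 only when every input is 1 — NAND of all inputs.

F(u, v, w, x) = (((u · v) · w) · x)'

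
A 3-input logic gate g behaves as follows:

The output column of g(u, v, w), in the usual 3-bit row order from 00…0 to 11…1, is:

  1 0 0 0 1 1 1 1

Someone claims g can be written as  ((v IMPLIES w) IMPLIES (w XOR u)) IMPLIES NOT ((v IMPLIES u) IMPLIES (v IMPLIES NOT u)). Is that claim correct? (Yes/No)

No

Check the formula against g row by row:
  u=0, v=0, w=0: formula gives 1, g = 1 ✓
  u=0, v=0, w=1: formula gives 0, g = 0 ✓
  u=0, v=1, w=0: formula gives 0, g = 0 ✓
  u=0, v=1, w=1: formula gives 0, g = 0 ✓
  u=1, v=0, w=0: formula gives 0, but g = 1 ✗
A single disagreement suffices: at (1,0,0) they differ, so the formula does not compute g.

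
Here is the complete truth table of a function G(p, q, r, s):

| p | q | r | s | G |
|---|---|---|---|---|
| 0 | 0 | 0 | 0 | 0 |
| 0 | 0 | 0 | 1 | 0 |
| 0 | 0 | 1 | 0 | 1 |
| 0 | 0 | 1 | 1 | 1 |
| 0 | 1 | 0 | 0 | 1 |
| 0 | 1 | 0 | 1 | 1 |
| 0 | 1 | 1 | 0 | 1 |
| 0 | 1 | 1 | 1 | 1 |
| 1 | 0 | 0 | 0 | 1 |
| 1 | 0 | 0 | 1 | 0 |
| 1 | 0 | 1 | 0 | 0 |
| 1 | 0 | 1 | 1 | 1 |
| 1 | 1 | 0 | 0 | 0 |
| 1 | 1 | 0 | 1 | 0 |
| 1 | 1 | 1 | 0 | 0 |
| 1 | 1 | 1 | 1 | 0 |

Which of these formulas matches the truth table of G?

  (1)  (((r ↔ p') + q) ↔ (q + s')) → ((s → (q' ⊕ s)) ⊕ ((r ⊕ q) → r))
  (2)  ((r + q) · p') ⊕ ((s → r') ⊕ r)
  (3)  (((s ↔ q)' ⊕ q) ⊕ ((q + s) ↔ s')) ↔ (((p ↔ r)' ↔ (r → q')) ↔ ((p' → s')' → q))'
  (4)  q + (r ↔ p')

3

(1) fails at (0,0,0,0): the formula yields 1, G is 0.
(2) fails at (0,0,0,0): the formula yields 1, G is 0.
(4) fails at (1,0,0,1): the formula yields 1, G is 0.
(3) is the remaining candidate, and it agrees with G on all 16 inputs.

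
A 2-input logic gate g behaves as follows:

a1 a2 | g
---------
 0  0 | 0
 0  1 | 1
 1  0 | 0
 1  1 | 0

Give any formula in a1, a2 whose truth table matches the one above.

1 only at (0,1): NOT a1 AND a2.

g(a1, a2) = NOT a1 AND a2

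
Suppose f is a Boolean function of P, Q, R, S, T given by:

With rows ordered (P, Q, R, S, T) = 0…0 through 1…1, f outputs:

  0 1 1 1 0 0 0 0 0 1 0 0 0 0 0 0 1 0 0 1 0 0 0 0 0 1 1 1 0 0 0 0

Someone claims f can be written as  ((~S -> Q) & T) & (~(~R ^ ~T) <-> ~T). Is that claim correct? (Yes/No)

Check the formula against f row by row:
  P=0, Q=0, R=0, S=0, T=0: formula gives 0, f = 0 ✓
  P=0, Q=0, R=0, S=0, T=1: formula gives 0, but f = 1 ✗
Since they disagree at (0,0,0,0,1), the expression is not a correct formula for f.

No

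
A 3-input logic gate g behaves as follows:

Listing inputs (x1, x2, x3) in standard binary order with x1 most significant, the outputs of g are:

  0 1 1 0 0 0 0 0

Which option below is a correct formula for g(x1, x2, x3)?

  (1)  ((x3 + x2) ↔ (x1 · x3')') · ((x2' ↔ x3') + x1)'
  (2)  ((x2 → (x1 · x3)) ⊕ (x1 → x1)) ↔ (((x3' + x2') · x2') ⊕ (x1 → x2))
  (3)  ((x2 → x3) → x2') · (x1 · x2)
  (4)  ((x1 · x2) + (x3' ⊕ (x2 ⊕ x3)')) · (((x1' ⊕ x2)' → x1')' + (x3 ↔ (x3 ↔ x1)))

1

(2): at (0,0,0) it gives 1, but g = 0 — eliminated.
(3): at (0,0,1) it gives 0, but g = 1 — eliminated.
(4): at (0,0,1) it gives 0, but g = 1 — eliminated.
(1) is the remaining candidate, and it agrees with g on all 8 inputs.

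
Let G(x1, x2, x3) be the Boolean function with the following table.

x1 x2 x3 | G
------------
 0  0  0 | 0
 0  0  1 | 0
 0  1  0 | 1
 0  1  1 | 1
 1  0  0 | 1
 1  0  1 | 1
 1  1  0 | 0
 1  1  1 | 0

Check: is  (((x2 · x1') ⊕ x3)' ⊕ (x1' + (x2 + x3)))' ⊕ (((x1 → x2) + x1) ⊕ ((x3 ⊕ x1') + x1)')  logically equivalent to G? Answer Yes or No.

Evaluate (((x2 · x1') ⊕ x3)' ⊕ (x1' + (x2 + x3)))' ⊕ (((x1 → x2) + x1) ⊕ ((x3 ⊕ x1') + x1)') on each row and compare to G:
  x1=0, x2=0, x3=0: formula gives 0, G = 0 ✓
  x1=0, x2=0, x3=1: formula gives 0, G = 0 ✓
  x1=0, x2=1, x3=0: formula gives 1, G = 1 ✓
  x1=0, x2=1, x3=1: formula gives 1, G = 1 ✓
  x1=1, x2=0, x3=0: formula gives 1, G = 1 ✓
  …
  x1=1, x2=1, x3=1: formula gives 1, but G = 0 ✗
Since they disagree at (1,1,1), the expression is not a correct formula for G.

No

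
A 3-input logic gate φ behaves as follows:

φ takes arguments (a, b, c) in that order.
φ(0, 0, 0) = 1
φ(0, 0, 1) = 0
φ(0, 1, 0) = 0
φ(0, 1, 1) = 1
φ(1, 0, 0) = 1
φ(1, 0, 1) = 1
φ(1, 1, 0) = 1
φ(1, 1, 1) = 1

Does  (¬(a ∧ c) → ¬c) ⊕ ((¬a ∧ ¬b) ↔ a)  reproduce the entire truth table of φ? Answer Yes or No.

Yes

Test each input against both φ and the formula:
  a=0, b=0, c=0: formula gives 1, φ = 1 ✓
  a=0, b=0, c=1: formula gives 0, φ = 0 ✓
  a=0, b=1, c=0: formula gives 0, φ = 0 ✓
  a=0, b=1, c=1: formula gives 1, φ = 1 ✓
  a=1, b=0, c=0: formula gives 1, φ = 1 ✓
  … (the remaining 3 rows also agree.)
No disagreement on any input; they are logically equivalent.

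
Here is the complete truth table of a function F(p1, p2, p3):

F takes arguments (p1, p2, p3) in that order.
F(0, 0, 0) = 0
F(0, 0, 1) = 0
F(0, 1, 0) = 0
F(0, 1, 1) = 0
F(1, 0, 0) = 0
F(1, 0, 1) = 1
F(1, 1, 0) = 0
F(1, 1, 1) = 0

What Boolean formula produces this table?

F(p1, p2, p3) = (p1 ∧ ¬p2) ∧ p3

Only row (1,0,1) gives 1. That row's minterm p1·¬p2·p3 is F directly.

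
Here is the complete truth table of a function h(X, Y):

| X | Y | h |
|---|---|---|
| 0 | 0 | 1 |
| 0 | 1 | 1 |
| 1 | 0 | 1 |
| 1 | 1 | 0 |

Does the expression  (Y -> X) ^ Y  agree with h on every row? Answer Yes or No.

Yes

Check the formula against h row by row:
  X=0, Y=0: formula gives 1, h = 1 ✓
  X=0, Y=1: formula gives 1, h = 1 ✓
  X=1, Y=0: formula gives 1, h = 1 ✓
  X=1, Y=1: formula gives 0, h = 0 ✓
Every row agrees, so the formula is equivalent.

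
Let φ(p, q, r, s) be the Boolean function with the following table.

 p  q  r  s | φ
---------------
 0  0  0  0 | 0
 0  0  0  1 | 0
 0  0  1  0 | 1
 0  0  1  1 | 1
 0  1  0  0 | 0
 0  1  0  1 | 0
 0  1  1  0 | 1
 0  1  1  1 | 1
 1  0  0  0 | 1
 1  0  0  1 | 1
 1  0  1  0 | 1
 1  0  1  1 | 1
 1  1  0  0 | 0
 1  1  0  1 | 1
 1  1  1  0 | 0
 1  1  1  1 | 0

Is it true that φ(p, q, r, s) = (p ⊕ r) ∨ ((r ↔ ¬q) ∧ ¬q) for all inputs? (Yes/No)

Check the formula against φ row by row:
  p=0, q=0, r=0, s=0: formula gives 0, φ = 0 ✓
  p=0, q=0, r=0, s=1: formula gives 0, φ = 0 ✓
  p=0, q=0, r=1, s=0: formula gives 1, φ = 1 ✓
  p=0, q=0, r=1, s=1: formula gives 1, φ = 1 ✓
  …
  p=1, q=1, r=0, s=0: formula gives 1, but φ = 0 ✗
Since they disagree at (1,1,0,0), the expression is not a correct formula for φ.

No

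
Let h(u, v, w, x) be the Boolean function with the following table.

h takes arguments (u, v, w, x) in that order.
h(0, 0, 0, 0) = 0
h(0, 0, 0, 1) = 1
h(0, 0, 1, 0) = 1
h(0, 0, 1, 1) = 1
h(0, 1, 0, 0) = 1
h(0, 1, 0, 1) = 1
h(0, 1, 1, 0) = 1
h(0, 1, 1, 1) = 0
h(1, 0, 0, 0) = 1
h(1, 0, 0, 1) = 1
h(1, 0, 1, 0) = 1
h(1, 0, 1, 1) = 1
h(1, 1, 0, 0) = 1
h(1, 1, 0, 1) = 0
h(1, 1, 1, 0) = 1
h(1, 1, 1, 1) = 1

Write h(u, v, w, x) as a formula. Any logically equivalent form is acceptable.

h(u, v, w, x) = ~(((((~u & ~v) & ~w) & ~x) | (((~u & v) & w) & x)) | (((u & v) & ~w) & x))

h is 0 on only 3 rows — (0,0,0,0), (0,1,1,1), (1,1,0,1). Writing each as a minterm (¬u·¬v·¬w·¬x, ¬u·v·w·x, u·v·¬w·x) and OR-ing them characterizes exactly where h=0, so h is the negation of that disjunction.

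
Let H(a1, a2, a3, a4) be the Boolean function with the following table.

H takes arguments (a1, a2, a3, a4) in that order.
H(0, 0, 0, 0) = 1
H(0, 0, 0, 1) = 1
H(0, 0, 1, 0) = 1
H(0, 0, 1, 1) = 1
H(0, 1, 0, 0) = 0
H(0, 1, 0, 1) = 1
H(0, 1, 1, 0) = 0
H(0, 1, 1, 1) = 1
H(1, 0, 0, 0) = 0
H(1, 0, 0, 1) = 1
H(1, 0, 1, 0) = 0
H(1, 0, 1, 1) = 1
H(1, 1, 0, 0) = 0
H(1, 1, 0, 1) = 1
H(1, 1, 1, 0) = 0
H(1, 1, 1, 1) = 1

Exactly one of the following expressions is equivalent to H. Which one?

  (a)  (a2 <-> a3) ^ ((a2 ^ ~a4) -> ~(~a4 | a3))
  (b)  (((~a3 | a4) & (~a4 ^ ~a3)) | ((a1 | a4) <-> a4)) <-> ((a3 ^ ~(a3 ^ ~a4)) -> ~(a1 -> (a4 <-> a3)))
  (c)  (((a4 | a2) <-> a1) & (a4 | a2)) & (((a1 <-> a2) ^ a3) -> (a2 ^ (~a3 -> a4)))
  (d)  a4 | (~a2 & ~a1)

(a) fails at (0,0,0,1): the formula yields 0, H is 1.
(b) fails at (0,0,0,1): the formula yields 0, H is 1.
(c) fails at (0,0,0,0): the formula yields 0, H is 1.
(d) is the remaining candidate, and it agrees with H on all 16 inputs.

d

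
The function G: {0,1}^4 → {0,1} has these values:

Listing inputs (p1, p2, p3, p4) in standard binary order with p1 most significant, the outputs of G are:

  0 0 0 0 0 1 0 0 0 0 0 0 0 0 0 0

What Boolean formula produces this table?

Only row (0,1,0,1) gives 1. That row's minterm ¬p1·p2·¬p3·p4 is G directly.

G(p1, p2, p3, p4) = ((p1' · p2) · p3') · p4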